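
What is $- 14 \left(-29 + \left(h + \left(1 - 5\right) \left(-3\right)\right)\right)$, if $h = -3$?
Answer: $280$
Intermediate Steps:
$- 14 \left(-29 + \left(h + \left(1 - 5\right) \left(-3\right)\right)\right) = - 14 \left(-29 - \left(3 - \left(1 - 5\right) \left(-3\right)\right)\right) = - 14 \left(-29 - -9\right) = - 14 \left(-29 + \left(-3 + 12\right)\right) = - 14 \left(-29 + 9\right) = \left(-14\right) \left(-20\right) = 280$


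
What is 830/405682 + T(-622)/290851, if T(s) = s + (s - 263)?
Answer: -122746/39148313 ≈ -0.0031354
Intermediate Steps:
T(s) = -263 + 2*s (T(s) = s + (-263 + s) = -263 + 2*s)
830/405682 + T(-622)/290851 = 830/405682 + (-263 + 2*(-622))/290851 = 830*(1/405682) + (-263 - 1244)*(1/290851) = 415/202841 - 1507*1/290851 = 415/202841 - 1/193 = -122746/39148313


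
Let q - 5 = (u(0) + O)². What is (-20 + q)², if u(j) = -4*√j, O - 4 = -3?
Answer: 196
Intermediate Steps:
O = 1 (O = 4 - 3 = 1)
q = 6 (q = 5 + (-4*√0 + 1)² = 5 + (-4*0 + 1)² = 5 + (0 + 1)² = 5 + 1² = 5 + 1 = 6)
(-20 + q)² = (-20 + 6)² = (-14)² = 196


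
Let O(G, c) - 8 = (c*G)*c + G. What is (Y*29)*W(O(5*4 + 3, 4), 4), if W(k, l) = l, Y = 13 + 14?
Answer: 3132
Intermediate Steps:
Y = 27
O(G, c) = 8 + G + G*c² (O(G, c) = 8 + ((c*G)*c + G) = 8 + ((G*c)*c + G) = 8 + (G*c² + G) = 8 + (G + G*c²) = 8 + G + G*c²)
(Y*29)*W(O(5*4 + 3, 4), 4) = (27*29)*4 = 783*4 = 3132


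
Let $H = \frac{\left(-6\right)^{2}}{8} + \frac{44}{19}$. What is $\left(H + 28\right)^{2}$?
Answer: $\frac{1750329}{1444} \approx 1212.1$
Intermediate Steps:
$H = \frac{259}{38}$ ($H = 36 \cdot \frac{1}{8} + 44 \cdot \frac{1}{19} = \frac{9}{2} + \frac{44}{19} = \frac{259}{38} \approx 6.8158$)
$\left(H + 28\right)^{2} = \left(\frac{259}{38} + 28\right)^{2} = \left(\frac{1323}{38}\right)^{2} = \frac{1750329}{1444}$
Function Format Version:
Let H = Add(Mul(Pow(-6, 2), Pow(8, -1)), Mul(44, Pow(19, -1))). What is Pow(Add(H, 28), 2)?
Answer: Rational(1750329, 1444) ≈ 1212.1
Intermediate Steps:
H = Rational(259, 38) (H = Add(Mul(36, Rational(1, 8)), Mul(44, Rational(1, 19))) = Add(Rational(9, 2), Rational(44, 19)) = Rational(259, 38) ≈ 6.8158)
Pow(Add(H, 28), 2) = Pow(Add(Rational(259, 38), 28), 2) = Pow(Rational(1323, 38), 2) = Rational(1750329, 1444)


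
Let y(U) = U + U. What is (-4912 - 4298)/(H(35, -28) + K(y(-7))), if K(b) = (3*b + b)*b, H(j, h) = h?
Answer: -1535/126 ≈ -12.183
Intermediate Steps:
y(U) = 2*U
K(b) = 4*b² (K(b) = (4*b)*b = 4*b²)
(-4912 - 4298)/(H(35, -28) + K(y(-7))) = (-4912 - 4298)/(-28 + 4*(2*(-7))²) = -9210/(-28 + 4*(-14)²) = -9210/(-28 + 4*196) = -9210/(-28 + 784) = -9210/756 = -9210*1/756 = -1535/126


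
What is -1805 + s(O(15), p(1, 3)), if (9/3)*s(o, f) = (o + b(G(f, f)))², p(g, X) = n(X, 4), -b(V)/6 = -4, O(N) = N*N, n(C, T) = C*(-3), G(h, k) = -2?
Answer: 18862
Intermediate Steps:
n(C, T) = -3*C
O(N) = N²
b(V) = 24 (b(V) = -6*(-4) = 24)
p(g, X) = -3*X
s(o, f) = (24 + o)²/3 (s(o, f) = (o + 24)²/3 = (24 + o)²/3)
-1805 + s(O(15), p(1, 3)) = -1805 + (24 + 15²)²/3 = -1805 + (24 + 225)²/3 = -1805 + (⅓)*249² = -1805 + (⅓)*62001 = -1805 + 20667 = 18862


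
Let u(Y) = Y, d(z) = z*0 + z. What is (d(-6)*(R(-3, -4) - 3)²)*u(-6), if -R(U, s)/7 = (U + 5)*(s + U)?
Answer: 324900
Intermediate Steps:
d(z) = z (d(z) = 0 + z = z)
R(U, s) = -7*(5 + U)*(U + s) (R(U, s) = -7*(U + 5)*(s + U) = -7*(5 + U)*(U + s))
(d(-6)*(R(-3, -4) - 3)²)*u(-6) = -6*((-35*(-3) - 35*(-4) - 7*(-3)² - 7*(-3)*(-4)) - 3)²*(-6) = -6*((105 + 140 - 7*9 - 84) - 3)²*(-6) = -6*((105 + 140 - 63 - 84) - 3)²*(-6) = -6*(98 - 3)²*(-6) = -6*95²*(-6) = -6*9025*(-6) = -54150*(-6) = 324900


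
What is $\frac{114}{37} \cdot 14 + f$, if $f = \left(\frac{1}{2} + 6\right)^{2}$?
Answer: $\frac{12637}{148} \approx 85.385$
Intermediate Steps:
$f = \frac{169}{4}$ ($f = \left(\frac{1}{2} + 6\right)^{2} = \left(\frac{13}{2}\right)^{2} = \frac{169}{4} \approx 42.25$)
$\frac{114}{37} \cdot 14 + f = \frac{114}{37} \cdot 14 + \frac{169}{4} = \frac{1596}{37} + \frac{169}{4} = \frac{12637}{148}$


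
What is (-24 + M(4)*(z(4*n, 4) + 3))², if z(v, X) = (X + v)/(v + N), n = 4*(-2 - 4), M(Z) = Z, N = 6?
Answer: 126736/2025 ≈ 62.586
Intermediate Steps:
n = -24 (n = 4*(-6) = -24)
z(v, X) = (X + v)/(6 + v) (z(v, X) = (X + v)/(v + 6) = (X + v)/(6 + v))
(-24 + M(4)*(z(4*n, 4) + 3))² = (-24 + 4*((4 + 4*(-24))/(6 + 4*(-24)) + 3))² = (-24 + 4*((4 - 96)/(6 - 96) + 3))² = (-24 + 4*(-92/(-90) + 3))² = (-24 + 4*(-1/90*(-92) + 3))² = (-24 + 4*(46/45 + 3))² = (-24 + 4*(181/45))² = (-24 + 724/45)² = (-356/45)² = 126736/2025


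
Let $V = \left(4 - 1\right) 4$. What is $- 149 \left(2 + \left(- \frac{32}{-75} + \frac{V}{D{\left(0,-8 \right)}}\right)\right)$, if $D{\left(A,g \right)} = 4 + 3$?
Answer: $- \frac{323926}{525} \approx -617.0$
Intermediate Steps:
$D{\left(A,g \right)} = 7$
$V = 12$ ($V = 3 \cdot 4 = 12$)
$- 149 \left(2 + \left(- \frac{32}{-75} + \frac{V}{D{\left(0,-8 \right)}}\right)\right) = - 149 \left(2 + \left(- \frac{32}{-75} + \frac{12}{7}\right)\right) = - 149 \left(2 + \left(\left(-32\right) \left(- \frac{1}{75}\right) + 12 \cdot \frac{1}{7}\right)\right) = - 149 \left(2 + \left(\frac{32}{75} + \frac{12}{7}\right)\right) = - 149 \left(2 + \frac{1124}{525}\right) = \left(-149\right) \frac{2174}{525} = - \frac{323926}{525}$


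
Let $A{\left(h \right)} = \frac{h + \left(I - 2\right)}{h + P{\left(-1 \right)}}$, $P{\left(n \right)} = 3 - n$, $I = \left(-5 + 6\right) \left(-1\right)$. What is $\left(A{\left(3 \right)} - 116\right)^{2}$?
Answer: $13456$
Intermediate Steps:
$I = -1$ ($I = 1 \left(-1\right) = -1$)
$A{\left(h \right)} = \frac{-3 + h}{4 + h}$ ($A{\left(h \right)} = \frac{h - 3}{h + \left(3 - -1\right)} = \frac{h - 3}{h + \left(3 + 1\right)} = \frac{h - 3}{h + 4} = \frac{-3 + h}{4 + h}$)
$\left(A{\left(3 \right)} - 116\right)^{2} = \left(\frac{-3 + 3}{4 + 3} - 116\right)^{2} = \left(\frac{1}{7} \cdot 0 - 116\right)^{2} = \left(0 - 116\right)^{2} = \left(-116\right)^{2} = 13456$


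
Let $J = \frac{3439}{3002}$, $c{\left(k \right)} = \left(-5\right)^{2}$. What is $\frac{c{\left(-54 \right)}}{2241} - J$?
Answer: $- \frac{401671}{354078} \approx -1.1344$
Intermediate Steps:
$c{\left(k \right)} = 25$
$J = \frac{181}{158}$ ($J = 3439 \cdot \frac{1}{3002} = \frac{181}{158} \approx 1.1456$)
$\frac{c{\left(-54 \right)}}{2241} - J = \frac{25}{2241} - \frac{181}{158} = - \frac{401671}{354078}$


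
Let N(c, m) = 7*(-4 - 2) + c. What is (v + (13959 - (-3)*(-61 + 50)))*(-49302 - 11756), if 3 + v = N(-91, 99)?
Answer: -841989820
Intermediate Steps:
N(c, m) = -42 + c (N(c, m) = 7*(-6) + c = -42 + c)
v = -136 (v = -3 + (-42 - 91) = -3 - 133 = -136)
(v + (13959 - (-3)*(-61 + 50)))*(-49302 - 11756) = (-136 + (13959 - (-3)*(-61 + 50)))*(-49302 - 11756) = (-136 + (13959 - (-3)*(-11)))*(-61058) = (-136 + (13959 - 1*33))*(-61058) = (-136 + (13959 - 33))*(-61058) = (-136 + 13926)*(-61058) = 13790*(-61058) = -841989820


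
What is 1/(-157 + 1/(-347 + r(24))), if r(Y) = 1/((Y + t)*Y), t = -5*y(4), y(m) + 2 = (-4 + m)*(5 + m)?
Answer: -283151/44455523 ≈ -0.0063693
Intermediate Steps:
y(m) = -2 + (-4 + m)*(5 + m)
t = 10 (t = -5*(-22 + 4 + 4**2) = -5*(-22 + 4 + 16) = -5*(-2) = 10)
r(Y) = 1/(Y*(10 + Y)) (r(Y) = 1/((Y + 10)*Y) = 1/((10 + Y)*Y) = 1/(Y*(10 + Y)))
1/(-157 + 1/(-347 + r(24))) = 1/(-157 + 1/(-347 + 1/(24*(10 + 24)))) = 1/(-157 + 1/(-347 + (1/24)/34)) = 1/(-157 + 1/(-347 + (1/24)*(1/34))) = 1/(-157 + 1/(-347 + 1/816)) = 1/(-157 + 1/(-283151/816)) = 1/(-157 - 816/283151) = 1/(-44455523/283151) = -283151/44455523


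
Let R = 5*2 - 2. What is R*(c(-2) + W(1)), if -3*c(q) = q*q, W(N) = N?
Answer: -8/3 ≈ -2.6667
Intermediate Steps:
c(q) = -q**2/3 (c(q) = -q*q/3 = -q**2/3)
R = 8 (R = 10 - 2 = 8)
R*(c(-2) + W(1)) = 8*(-1/3*(-2)**2 + 1) = 8*(-1/3*4 + 1) = 8*(-4/3 + 1) = 8*(-1/3) = -8/3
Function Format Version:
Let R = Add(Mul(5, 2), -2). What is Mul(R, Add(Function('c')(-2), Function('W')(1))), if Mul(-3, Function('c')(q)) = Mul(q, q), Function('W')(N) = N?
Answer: Rational(-8, 3) ≈ -2.6667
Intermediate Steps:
Function('c')(q) = Mul(Rational(-1, 3), Pow(q, 2)) (Function('c')(q) = Mul(Rational(-1, 3), Mul(q, q)) = Mul(Rational(-1, 3), Pow(q, 2)))
R = 8 (R = Add(10, -2) = 8)
Mul(R, Add(Function('c')(-2), Function('W')(1))) = Mul(8, Add(Mul(Rational(-1, 3), Pow(-2, 2)), 1)) = Mul(8, Add(Mul(Rational(-1, 3), 4), 1)) = Mul(8, Add(Rational(-4, 3), 1)) = Mul(8, Rational(-1, 3)) = Rational(-8, 3)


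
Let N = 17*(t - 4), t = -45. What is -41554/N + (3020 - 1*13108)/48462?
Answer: 1002693322/20184423 ≈ 49.677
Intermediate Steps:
N = -833 (N = 17*(-45 - 4) = 17*(-49) = -833)
-41554/N + (3020 - 1*13108)/48462 = -41554/(-833) + (3020 - 1*13108)/48462 = -41554*(-1/833) + (3020 - 13108)*(1/48462) = 41554/833 - 10088*1/48462 = 41554/833 - 5044/24231 = 1002693322/20184423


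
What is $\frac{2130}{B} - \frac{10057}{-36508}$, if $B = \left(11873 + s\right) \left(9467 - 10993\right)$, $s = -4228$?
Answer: $\frac{11724991535}{42591218516} \approx 0.27529$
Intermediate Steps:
$B = -11666270$ ($B = \left(11873 - 4228\right) \left(9467 - 10993\right) = 7645 \left(-1526\right) = -11666270$)
$\frac{2130}{B} - \frac{10057}{-36508} = \frac{2130}{-11666270} - \frac{10057}{-36508} = 2130 \left(- \frac{1}{11666270}\right) - - \frac{10057}{36508} = - \frac{213}{1166627} + \frac{10057}{36508} = \frac{11724991535}{42591218516}$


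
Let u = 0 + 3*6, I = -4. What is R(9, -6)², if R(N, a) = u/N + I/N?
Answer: 196/81 ≈ 2.4198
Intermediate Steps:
u = 18 (u = 0 + 18 = 18)
R(N, a) = 14/N (R(N, a) = 18/N - 4/N = 14/N)
R(9, -6)² = (14/9)² = 196/81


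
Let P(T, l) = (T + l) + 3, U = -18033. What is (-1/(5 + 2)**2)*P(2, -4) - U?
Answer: 883616/49 ≈ 18033.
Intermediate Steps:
P(T, l) = 3 + T + l
(-1/(5 + 2)**2)*P(2, -4) - U = (-1/(5 + 2)**2)*(3 + 2 - 4) - 1*(-18033) = (-1/7**2)*1 + 18033 = (-1/49)*1 + 18033 = ((1/49)*(-1))*1 + 18033 = -1/49*1 + 18033 = -1/49 + 18033 = 883616/49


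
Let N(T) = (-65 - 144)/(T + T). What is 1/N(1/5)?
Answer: -2/1045 ≈ -0.0019139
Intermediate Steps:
N(T) = -209/(2*T) (N(T) = -209*1/(2*T) = -209/(2*T))
1/N(1/5) = 1/(-209/(2*(1/5))) = 1/(-209/(2*1/5)) = 1/(-209/2*5) = 1/(-1045/2) = -2/1045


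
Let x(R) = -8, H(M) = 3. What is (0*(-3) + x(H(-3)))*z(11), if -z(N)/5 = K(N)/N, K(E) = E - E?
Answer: 0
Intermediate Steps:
K(E) = 0
z(N) = 0 (z(N) = -0/N = -5*0 = 0)
(0*(-3) + x(H(-3)))*z(11) = (0*(-3) - 8)*0 = (0 - 8)*0 = -8*0 = 0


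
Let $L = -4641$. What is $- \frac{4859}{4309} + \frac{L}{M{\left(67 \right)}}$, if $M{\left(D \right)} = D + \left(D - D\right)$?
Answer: $- \frac{20323622}{288703} \approx -70.396$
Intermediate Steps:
$M{\left(D \right)} = D$ ($M{\left(D \right)} = D + 0 = D$)
$- \frac{4859}{4309} + \frac{L}{M{\left(67 \right)}} = - \frac{4859}{4309} - \frac{4641}{67} = - \frac{20323622}{288703}$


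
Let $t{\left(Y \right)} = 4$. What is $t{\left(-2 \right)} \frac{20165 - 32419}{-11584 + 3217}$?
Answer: $\frac{49016}{8367} \approx 5.8583$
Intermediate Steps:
$t{\left(-2 \right)} \frac{20165 - 32419}{-11584 + 3217} = 4 \frac{20165 - 32419}{-11584 + 3217} = 4 \left(- \frac{12254}{-8367}\right) = 4 \left(\left(-12254\right) \left(- \frac{1}{8367}\right)\right) = 4 \cdot \frac{12254}{8367} = \frac{49016}{8367}$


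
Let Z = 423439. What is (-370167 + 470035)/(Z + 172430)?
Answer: 99868/595869 ≈ 0.16760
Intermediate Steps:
(-370167 + 470035)/(Z + 172430) = (-370167 + 470035)/(423439 + 172430) = 99868/595869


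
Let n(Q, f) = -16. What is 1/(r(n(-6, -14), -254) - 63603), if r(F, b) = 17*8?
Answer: -1/63467 ≈ -1.5756e-5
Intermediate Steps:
r(F, b) = 136
1/(r(n(-6, -14), -254) - 63603) = 1/(136 - 63603) = 1/(-63467) = -1/63467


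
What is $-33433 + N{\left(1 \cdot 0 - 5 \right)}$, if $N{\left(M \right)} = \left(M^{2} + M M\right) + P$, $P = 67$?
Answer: $-33316$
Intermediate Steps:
$N{\left(M \right)} = 67 + 2 M^{2}$ ($N{\left(M \right)} = \left(M^{2} + M M\right) + 67 = \left(M^{2} + M^{2}\right) + 67 = 2 M^{2} + 67 = 67 + 2 M^{2}$)
$-33433 + N{\left(1 \cdot 0 - 5 \right)} = -33433 + \left(67 + 2 \left(1 \cdot 0 - 5\right)^{2}\right) = -33433 + \left(67 + 2 \left(0 - 5\right)^{2}\right) = -33433 + \left(67 + 2 \left(-5\right)^{2}\right) = -33433 + \left(67 + 2 \cdot 25\right) = -33433 + \left(67 + 50\right) = -33433 + 117 = -33316$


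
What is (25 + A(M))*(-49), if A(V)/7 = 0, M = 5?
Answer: -1225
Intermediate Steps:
A(V) = 0 (A(V) = 7*0 = 0)
(25 + A(M))*(-49) = (25 + 0)*(-49) = 25*(-49) = -1225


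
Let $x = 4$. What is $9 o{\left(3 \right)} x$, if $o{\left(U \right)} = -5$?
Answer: $-180$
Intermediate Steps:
$9 o{\left(3 \right)} x = 9 \left(-5\right) 4 = \left(-45\right) 4 = -180$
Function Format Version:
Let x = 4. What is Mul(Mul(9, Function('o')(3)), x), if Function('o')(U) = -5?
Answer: -180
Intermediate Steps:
Mul(Mul(9, Function('o')(3)), x) = Mul(Mul(9, -5), 4) = Mul(-45, 4) = -180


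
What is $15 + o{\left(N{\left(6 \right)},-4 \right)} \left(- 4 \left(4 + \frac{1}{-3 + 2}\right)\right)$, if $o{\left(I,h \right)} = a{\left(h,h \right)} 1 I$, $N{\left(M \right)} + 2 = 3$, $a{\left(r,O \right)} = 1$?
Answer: $3$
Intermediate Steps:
$N{\left(M \right)} = 1$ ($N{\left(M \right)} = -2 + 3 = 1$)
$o{\left(I,h \right)} = I$ ($o{\left(I,h \right)} = 1 \cdot 1 I = 1 I = I$)
$15 + o{\left(N{\left(6 \right)},-4 \right)} \left(- 4 \left(4 + \frac{1}{-3 + 2}\right)\right) = 15 + 1 \left(- 4 \left(4 + \frac{1}{-3 + 2}\right)\right) = 15 + 1 \left(- 4 \left(4 + \frac{1}{-1}\right)\right) = 15 + 1 \left(- 4 \left(4 - 1\right)\right) = 15 + 1 \left(\left(-4\right) 3\right) = 15 + 1 \left(-12\right) = 15 - 12 = 3$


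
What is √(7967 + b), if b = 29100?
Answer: √37067 ≈ 192.53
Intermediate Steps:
√(7967 + b) = √(7967 + 29100) = √37067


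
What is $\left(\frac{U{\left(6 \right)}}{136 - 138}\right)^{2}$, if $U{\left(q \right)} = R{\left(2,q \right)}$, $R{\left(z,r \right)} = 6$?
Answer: $9$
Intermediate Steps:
$U{\left(q \right)} = 6$
$\left(\frac{U{\left(6 \right)}}{136 - 138}\right)^{2} = \left(\frac{6}{136 - 138}\right)^{2} = \left(\frac{6}{-2}\right)^{2} = \left(6 \left(- \frac{1}{2}\right)\right)^{2} = \left(-3\right)^{2} = 9$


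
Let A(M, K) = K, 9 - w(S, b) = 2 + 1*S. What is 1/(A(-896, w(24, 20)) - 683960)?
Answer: -1/683977 ≈ -1.4620e-6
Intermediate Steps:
w(S, b) = 7 - S (w(S, b) = 9 - (2 + 1*S) = 9 - (2 + S) = 9 + (-2 - S) = 7 - S)
1/(A(-896, w(24, 20)) - 683960) = 1/((7 - 1*24) - 683960) = 1/((7 - 24) - 683960) = 1/(-17 - 683960) = 1/(-683977) = -1/683977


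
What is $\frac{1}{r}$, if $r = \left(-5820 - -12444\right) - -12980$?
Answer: $\frac{1}{19604} \approx 5.101 \cdot 10^{-5}$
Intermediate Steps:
$r = 19604$ ($r = \left(-5820 + 12444\right) + 12980 = 6624 + 12980 = 19604$)
$\frac{1}{r} = \frac{1}{19604}$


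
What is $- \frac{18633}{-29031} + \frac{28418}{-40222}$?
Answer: $- \frac{968544}{14970319} \approx -0.064698$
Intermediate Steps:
$- \frac{18633}{-29031} + \frac{28418}{-40222} = \left(-18633\right) \left(- \frac{1}{29031}\right) + 28418 \left(- \frac{1}{40222}\right) = \frac{6211}{9677} - \frac{1093}{1547} = - \frac{968544}{14970319}$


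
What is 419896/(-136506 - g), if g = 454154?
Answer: -104974/147665 ≈ -0.71089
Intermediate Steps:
419896/(-136506 - g) = 419896/(-136506 - 1*454154) = 419896/(-136506 - 454154) = 419896/(-590660) = 419896*(-1/590660) = -104974/147665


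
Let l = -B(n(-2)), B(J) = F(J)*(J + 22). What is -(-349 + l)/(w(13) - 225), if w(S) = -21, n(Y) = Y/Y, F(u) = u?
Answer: -62/41 ≈ -1.5122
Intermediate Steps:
n(Y) = 1
B(J) = J*(22 + J) (B(J) = J*(J + 22) = J*(22 + J))
l = -23 (l = -(22 + 1) = -23 ≈ -23.000)
-(-349 + l)/(w(13) - 225) = -(-349 - 23)/(-21 - 225) = -(-372)/(-246) = -(-372)*(-1)/246 = -1*62/41 = -62/41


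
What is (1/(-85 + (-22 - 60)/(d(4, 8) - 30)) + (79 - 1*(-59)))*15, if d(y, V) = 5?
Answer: 1409545/681 ≈ 2069.8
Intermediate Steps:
(1/(-85 + (-22 - 60)/(d(4, 8) - 30)) + (79 - 1*(-59)))*15 = (1/(-85 + (-22 - 60)/(5 - 30)) + (79 - 1*(-59)))*15 = (1/(-85 - 82/(-25)) + (79 + 59))*15 = (1/(-85 - 82*(-1/25)) + 138)*15 = (1/(-85 + 82/25) + 138)*15 = (1/(-2043/25) + 138)*15 = (-25/2043 + 138)*15 = (281909/2043)*15 = 1409545/681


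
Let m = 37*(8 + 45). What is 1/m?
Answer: 1/1961 ≈ 0.00050994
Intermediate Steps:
m = 1961 (m = 37*53 = 1961)
1/m = 1/1961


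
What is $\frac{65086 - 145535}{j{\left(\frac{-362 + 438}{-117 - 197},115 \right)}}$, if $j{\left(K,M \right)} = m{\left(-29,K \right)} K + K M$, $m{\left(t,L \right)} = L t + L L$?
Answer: $\frac{311329021957}{114345534} \approx 2722.7$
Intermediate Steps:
$m{\left(t,L \right)} = L^{2} + L t$ ($m{\left(t,L \right)} = L t + L^{2} = L^{2} + L t$)
$j{\left(K,M \right)} = K M + K^{2} \left(-29 + K\right)$ ($j{\left(K,M \right)} = K \left(K - 29\right) K + K M = K \left(-29 + K\right) K + K M = K^{2} \left(-29 + K\right) + K M = K M + K^{2} \left(-29 + K\right)$)
$\frac{65086 - 145535}{j{\left(\frac{-362 + 438}{-117 - 197},115 \right)}} = \frac{65086 - 145535}{\frac{-362 + 438}{-117 - 197} \left(115 + \frac{-362 + 438}{-117 - 197} \left(-29 + \frac{-362 + 438}{-117 - 197}\right)\right)} = \frac{65086 - 145535}{\frac{76}{-314} \left(115 + \frac{76}{-314} \left(-29 + \frac{76}{-314}\right)\right)} = - \frac{80449}{76 \left(- \frac{1}{314}\right) \left(115 + 76 \left(- \frac{1}{314}\right) \left(-29 + 76 \left(- \frac{1}{314}\right)\right)\right)} = - \frac{80449}{\left(- \frac{38}{157}\right) \left(115 - \frac{38 \left(-29 - \frac{38}{157}\right)}{157}\right)} = - \frac{80449}{\left(- \frac{38}{157}\right) \left(115 - - \frac{174458}{24649}\right)} = - \frac{80449}{\left(- \frac{38}{157}\right) \left(115 + \frac{174458}{24649}\right)} = - \frac{80449}{\left(- \frac{38}{157}\right) \frac{3009093}{24649}} = - \frac{80449}{- \frac{114345534}{3869893}} = \left(-80449\right) \left(- \frac{3869893}{114345534}\right) = \frac{311329021957}{114345534}$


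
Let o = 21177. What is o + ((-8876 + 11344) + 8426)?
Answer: 32071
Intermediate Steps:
o + ((-8876 + 11344) + 8426) = 21177 + ((-8876 + 11344) + 8426) = 21177 + (2468 + 8426) = 21177 + 10894 = 32071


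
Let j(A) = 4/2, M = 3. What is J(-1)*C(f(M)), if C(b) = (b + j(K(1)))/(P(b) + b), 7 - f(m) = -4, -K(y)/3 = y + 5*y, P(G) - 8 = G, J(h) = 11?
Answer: 143/30 ≈ 4.7667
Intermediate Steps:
P(G) = 8 + G
K(y) = -18*y (K(y) = -3*(y + 5*y) = -18*y)
f(m) = 11 (f(m) = 7 - 1*(-4) = 7 + 4 = 11)
j(A) = 2 (j(A) = 4*(½) = 2)
C(b) = (2 + b)/(8 + 2*b) (C(b) = (b + 2)/((8 + b) + b) = (2 + b)/(8 + 2*b))
J(-1)*C(f(M)) = 11*((2 + 11)/(2*(4 + 11))) = 11*((½)*13/15) = 11*((½)*(1/15)*13) = 11*(13/30) = 143/30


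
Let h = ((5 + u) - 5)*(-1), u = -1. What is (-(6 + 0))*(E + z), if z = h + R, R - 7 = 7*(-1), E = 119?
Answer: -720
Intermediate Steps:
R = 0 (R = 7 + 7*(-1) = 7 - 7 = 0)
h = 1 (h = ((5 - 1) - 5)*(-1) = (4 - 5)*(-1) = -1*(-1) = 1)
z = 1 (z = 1 + 0 = 1)
(-(6 + 0))*(E + z) = (-(6 + 0))*(119 + 1) = -1*6*120 = -6*120 = -720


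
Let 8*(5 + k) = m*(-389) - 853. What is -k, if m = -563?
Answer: -109057/4 ≈ -27264.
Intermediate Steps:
k = 109057/4 (k = -5 + (-563*(-389) - 853)/8 = -5 + (219007 - 853)/8 = -5 + (1/8)*218154 = -5 + 109077/4 = 109057/4 ≈ 27264.)
-k = -1*109057/4 = -109057/4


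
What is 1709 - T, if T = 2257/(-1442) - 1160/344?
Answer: 106274395/62006 ≈ 1713.9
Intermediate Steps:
T = -306141/62006 (T = 2257*(-1/1442) - 1160*1/344 = -2257/1442 - 145/43 = -306141/62006 ≈ -4.9373)
1709 - T = 1709 - 1*(-306141/62006) = 1709 + 306141/62006 = 106274395/62006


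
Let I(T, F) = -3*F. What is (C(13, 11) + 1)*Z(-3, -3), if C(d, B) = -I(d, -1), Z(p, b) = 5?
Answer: -10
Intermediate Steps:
C(d, B) = -3 (C(d, B) = -(-3)*(-1) = -1*3 = -3)
(C(13, 11) + 1)*Z(-3, -3) = (-3 + 1)*5 = -2*5 = -10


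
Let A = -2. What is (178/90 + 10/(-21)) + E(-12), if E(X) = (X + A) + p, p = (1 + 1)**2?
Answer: -2677/315 ≈ -8.4984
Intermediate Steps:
p = 4 (p = 2**2 = 4)
E(X) = 2 + X (E(X) = (X - 2) + 4 = (-2 + X) + 4 = 2 + X)
(178/90 + 10/(-21)) + E(-12) = (178/90 + 10/(-21)) + (2 - 12) = (178*(1/90) + 10*(-1/21)) - 10 = (89/45 - 10/21) - 10 = 473/315 - 10 = -2677/315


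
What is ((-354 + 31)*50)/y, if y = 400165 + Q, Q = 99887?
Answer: -8075/250026 ≈ -0.032297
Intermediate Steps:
y = 500052 (y = 400165 + 99887 = 500052)
((-354 + 31)*50)/y = ((-354 + 31)*50)/500052 = -323*50*(1/500052) = -16150*1/500052 = -8075/250026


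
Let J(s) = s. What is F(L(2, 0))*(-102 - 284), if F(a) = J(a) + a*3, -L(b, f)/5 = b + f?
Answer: 15440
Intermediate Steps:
L(b, f) = -5*b - 5*f (L(b, f) = -5*(b + f) = -5*b - 5*f)
F(a) = 4*a (F(a) = a + a*3 = a + 3*a = 4*a)
F(L(2, 0))*(-102 - 284) = (4*(-5*2 - 5*0))*(-102 - 284) = (4*(-10 + 0))*(-386) = (4*(-10))*(-386) = -40*(-386) = 15440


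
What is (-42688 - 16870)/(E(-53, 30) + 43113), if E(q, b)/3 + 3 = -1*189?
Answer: -59558/42537 ≈ -1.4001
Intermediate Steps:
E(q, b) = -576 (E(q, b) = -9 + 3*(-1*189) = -9 + 3*(-189) = -9 - 567 = -576)
(-42688 - 16870)/(E(-53, 30) + 43113) = (-42688 - 16870)/(-576 + 43113) = -59558/42537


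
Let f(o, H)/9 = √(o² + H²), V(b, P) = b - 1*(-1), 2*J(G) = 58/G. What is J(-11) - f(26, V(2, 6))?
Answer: -29/11 - 9*√685 ≈ -238.19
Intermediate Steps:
J(G) = 29/G (J(G) = (58/G)/2 = 29/G)
V(b, P) = 1 + b (V(b, P) = b + 1 = 1 + b)
f(o, H) = 9*√(H² + o²) (f(o, H) = 9*√(o² + H²) = 9*√(H² + o²))
J(-11) - f(26, V(2, 6)) = 29/(-11) - 9*√((1 + 2)² + 26²) = 29*(-1/11) - 9*√(3² + 676) = -29/11 - 9*√(9 + 676) = -29/11 - 9*√685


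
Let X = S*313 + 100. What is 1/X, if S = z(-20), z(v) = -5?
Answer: -1/1465 ≈ -0.00068259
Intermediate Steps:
S = -5
X = -1465 (X = -5*313 + 100 = -1565 + 100 = -1465)
1/X = 1/(-1465) = -1/1465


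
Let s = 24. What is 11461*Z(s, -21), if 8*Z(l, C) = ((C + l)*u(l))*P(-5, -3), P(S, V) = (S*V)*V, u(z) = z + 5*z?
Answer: -27850230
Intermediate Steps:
u(z) = 6*z
P(S, V) = S*V²
Z(l, C) = -135*l*(C + l)/4 (Z(l, C) = (((C + l)*(6*l))*(-5*(-3)²))/8 = ((6*l*(C + l))*(-5*9))/8 = ((6*l*(C + l))*(-45))/8 = (-270*l*(C + l))/8 = -135*l*(C + l)/4)
11461*Z(s, -21) = 11461*(-135/4*24*(-21 + 24)) = 11461*(-135/4*24*3) = 11461*(-2430) = -27850230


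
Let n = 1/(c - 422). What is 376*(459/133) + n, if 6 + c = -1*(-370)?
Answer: 10009739/7714 ≈ 1297.6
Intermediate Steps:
c = 364 (c = -6 - 1*(-370) = -6 + 370 = 364)
n = -1/58 (n = 1/(364 - 422) = 1/(-58) = -1/58 ≈ -0.017241)
376*(459/133) + n = 376*(459/133) - 1/58 = 172584/133 - 1/58 = 10009739/7714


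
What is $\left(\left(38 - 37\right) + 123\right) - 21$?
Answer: $103$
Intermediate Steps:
$\left(\left(38 - 37\right) + 123\right) - 21 = \left(1 + 123\right) - 21 = 124 - 21 = 103$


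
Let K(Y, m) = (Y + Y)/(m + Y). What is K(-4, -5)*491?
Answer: 3928/9 ≈ 436.44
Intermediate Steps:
K(Y, m) = 2*Y/(Y + m) (K(Y, m) = (2*Y)/(Y + m) = 2*Y/(Y + m))
K(-4, -5)*491 = (2*(-4)/(-4 - 5))*491 = (2*(-4)/(-9))*491 = (2*(-4)*(-1/9))*491 = (8/9)*491 = 3928/9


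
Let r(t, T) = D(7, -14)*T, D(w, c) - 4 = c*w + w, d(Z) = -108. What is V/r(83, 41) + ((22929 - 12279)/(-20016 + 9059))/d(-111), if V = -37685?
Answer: 2479597745/234501714 ≈ 10.574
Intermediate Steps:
D(w, c) = 4 + w + c*w (D(w, c) = 4 + (c*w + w) = 4 + (w + c*w) = 4 + w + c*w)
r(t, T) = -87*T (r(t, T) = (4 + 7 - 14*7)*T = (4 + 7 - 98)*T = -87*T)
V/r(83, 41) + ((22929 - 12279)/(-20016 + 9059))/d(-111) = -37685/((-87*41)) + ((22929 - 12279)/(-20016 + 9059))/(-108) = -37685/(-3567) + (10650/(-10957))*(-1/108) = -37685*(-1/3567) + (10650*(-1/10957))*(-1/108) = 37685/3567 - 10650/10957*(-1/108) = 37685/3567 + 1775/197226 = 2479597745/234501714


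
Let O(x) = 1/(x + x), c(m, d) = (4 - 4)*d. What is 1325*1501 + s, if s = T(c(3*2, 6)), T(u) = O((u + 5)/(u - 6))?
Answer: 9944122/5 ≈ 1.9888e+6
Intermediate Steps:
c(m, d) = 0 (c(m, d) = 0*d = 0)
O(x) = 1/(2*x)
T(u) = (-6 + u)/(2*(5 + u)) (T(u) = 1/(2*(((u + 5)/(u - 6)))) = 1/(2*(((5 + u)/(-6 + u)))) = ((-6 + u)/(5 + u))/2 = (-6 + u)/(2*(5 + u)))
s = -⅗ (s = (-6 + 0)/(2*(5 + 0)) = (½)*(-6)/5 = (½)*(⅕)*(-6) = -⅗ ≈ -0.60000)
1325*1501 + s = 1325*1501 - ⅗ = 1988825 - ⅗ = 9944122/5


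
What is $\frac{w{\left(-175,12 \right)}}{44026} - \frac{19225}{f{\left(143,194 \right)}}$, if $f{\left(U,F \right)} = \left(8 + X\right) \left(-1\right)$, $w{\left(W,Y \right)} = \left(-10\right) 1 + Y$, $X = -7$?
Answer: $\frac{423199926}{22013} \approx 19225.0$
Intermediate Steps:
$w{\left(W,Y \right)} = -10 + Y$
$f{\left(U,F \right)} = -1$ ($f{\left(U,F \right)} = \left(8 - 7\right) \left(-1\right) = 1 \left(-1\right) = -1$)
$\frac{w{\left(-175,12 \right)}}{44026} - \frac{19225}{f{\left(143,194 \right)}} = \frac{-10 + 12}{44026} - \frac{19225}{-1} = 2 \cdot \frac{1}{44026} - -19225 = \frac{1}{22013} + 19225 = \frac{423199926}{22013}$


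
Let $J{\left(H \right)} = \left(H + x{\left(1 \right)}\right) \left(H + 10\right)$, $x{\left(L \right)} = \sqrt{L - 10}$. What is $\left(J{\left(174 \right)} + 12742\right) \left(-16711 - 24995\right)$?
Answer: $-1866677148 - 23021712 i \approx -1.8667 \cdot 10^{9} - 2.3022 \cdot 10^{7} i$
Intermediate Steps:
$x{\left(L \right)} = \sqrt{-10 + L}$
$J{\left(H \right)} = \left(10 + H\right) \left(H + 3 i\right)$ ($J{\left(H \right)} = \left(H + \sqrt{-10 + 1}\right) \left(H + 10\right) = \left(H + \sqrt{-9}\right) \left(10 + H\right) = \left(H + 3 i\right) \left(10 + H\right) = \left(10 + H\right) \left(H + 3 i\right)$)
$\left(J{\left(174 \right)} + 12742\right) \left(-16711 - 24995\right) = \left(\left(174^{2} + 30 i + 174 \left(10 + 3 i\right)\right) + 12742\right) \left(-16711 - 24995\right) = \left(\left(30276 + 30 i + \left(1740 + 522 i\right)\right) + 12742\right) \left(-41706\right) = \left(\left(32016 + 552 i\right) + 12742\right) \left(-41706\right) = \left(44758 + 552 i\right) \left(-41706\right) = -1866677148 - 23021712 i$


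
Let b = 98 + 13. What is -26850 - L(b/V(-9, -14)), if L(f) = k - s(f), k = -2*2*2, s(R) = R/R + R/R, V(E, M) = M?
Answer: -26840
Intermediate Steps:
b = 111
s(R) = 2 (s(R) = 1 + 1 = 2)
k = -8 (k = -4*2 = -8)
L(f) = -10 (L(f) = -8 - 1*2 = -8 - 2 = -10)
-26850 - L(b/V(-9, -14)) = -26850 - 1*(-10) = -26850 + 10 = -26840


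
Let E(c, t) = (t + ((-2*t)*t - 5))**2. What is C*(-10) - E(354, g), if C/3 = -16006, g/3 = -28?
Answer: -201188221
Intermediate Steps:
g = -84 (g = 3*(-28) = -84)
C = -48018 (C = 3*(-16006) = -48018)
E(c, t) = (-5 + t - 2*t**2)**2 (E(c, t) = (t + (-2*t**2 - 5))**2 = (t + (-5 - 2*t**2))**2 = (-5 + t - 2*t**2)**2)
C*(-10) - E(354, g) = -48018*(-10) - (5 - 1*(-84) + 2*(-84)**2)**2 = 480180 - (5 + 84 + 2*7056)**2 = 480180 - (5 + 84 + 14112)**2 = 480180 - 1*14201**2 = 480180 - 1*201668401 = 480180 - 201668401 = -201188221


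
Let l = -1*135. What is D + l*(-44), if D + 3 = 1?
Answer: 5938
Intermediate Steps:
D = -2 (D = -3 + 1 = -2)
l = -135
D + l*(-44) = -2 - 135*(-44) = -2 + 5940 = 5938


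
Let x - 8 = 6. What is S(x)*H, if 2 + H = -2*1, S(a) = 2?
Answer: -8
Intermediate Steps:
x = 14 (x = 8 + 6 = 14)
H = -4 (H = -2 - 2*1 = -2 - 2 = -4)
S(x)*H = 2*(-4) = -8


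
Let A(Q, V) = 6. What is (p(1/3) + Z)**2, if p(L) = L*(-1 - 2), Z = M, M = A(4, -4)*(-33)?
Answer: 39601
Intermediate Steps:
M = -198 (M = 6*(-33) = -198)
Z = -198
p(L) = -3*L (p(L) = L*(-3) = -3*L)
(p(1/3) + Z)**2 = (-3/3 - 198)**2 = (-3*1/3 - 198)**2 = (-1 - 198)**2 = (-199)**2 = 39601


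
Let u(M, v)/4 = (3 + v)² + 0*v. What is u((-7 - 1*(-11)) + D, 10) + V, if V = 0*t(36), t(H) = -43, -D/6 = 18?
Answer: 676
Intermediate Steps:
D = -108 (D = -6*18 = -108)
V = 0 (V = 0*(-43) = 0)
u(M, v) = 4*(3 + v)² (u(M, v) = 4*((3 + v)² + 0*v) = 4*((3 + v)² + 0) = 4*(3 + v)²)
u((-7 - 1*(-11)) + D, 10) + V = 4*(3 + 10)² + 0 = 4*13² + 0 = 4*169 + 0 = 676 + 0 = 676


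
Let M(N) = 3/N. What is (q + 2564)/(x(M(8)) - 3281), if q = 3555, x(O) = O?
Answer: -1688/905 ≈ -1.8652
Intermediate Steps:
(q + 2564)/(x(M(8)) - 3281) = (3555 + 2564)/(3/8 - 3281) = 6119/(3*(⅛) - 3281) = 6119/(3/8 - 3281) = 6119/(-26245/8) = 6119*(-8/26245) = -1688/905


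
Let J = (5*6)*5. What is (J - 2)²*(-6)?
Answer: -131424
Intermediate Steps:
J = 150 (J = 30*5 = 150)
(J - 2)²*(-6) = (150 - 2)²*(-6) = 148²*(-6) = 21904*(-6) = -131424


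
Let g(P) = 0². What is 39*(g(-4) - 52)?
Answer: -2028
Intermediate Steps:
g(P) = 0
39*(g(-4) - 52) = 39*(0 - 52) = 39*(-52) = -2028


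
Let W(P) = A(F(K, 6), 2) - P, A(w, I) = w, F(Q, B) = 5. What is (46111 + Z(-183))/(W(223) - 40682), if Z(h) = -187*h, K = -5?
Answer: -20083/10225 ≈ -1.9641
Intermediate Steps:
W(P) = 5 - P
(46111 + Z(-183))/(W(223) - 40682) = (46111 - 187*(-183))/((5 - 1*223) - 40682) = (46111 + 34221)/((5 - 223) - 40682) = 80332/(-218 - 40682) = 80332/(-40900) = 80332*(-1/40900) = -20083/10225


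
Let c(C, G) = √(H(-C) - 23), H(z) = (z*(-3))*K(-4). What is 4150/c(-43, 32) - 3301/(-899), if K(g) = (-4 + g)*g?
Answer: 3301/899 - 4150*I*√4151/4151 ≈ 3.6719 - 64.413*I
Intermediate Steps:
K(g) = g*(-4 + g)
H(z) = -96*z (H(z) = (z*(-3))*(-4*(-4 - 4)) = (-3*z)*(-4*(-8)) = -3*z*32 = -96*z)
c(C, G) = √(-23 + 96*C) (c(C, G) = √(-(-96)*C - 23) = √(96*C - 23) = √(-23 + 96*C))
4150/c(-43, 32) - 3301/(-899) = 4150/(√(-23 + 96*(-43))) - 3301/(-899) = 4150/(√(-23 - 4128)) - 3301*(-1/899) = 4150/(√(-4151)) + 3301/899 = 4150/((I*√4151)) + 3301/899 = 4150*(-I*√4151/4151) + 3301/899 = -4150*I*√4151/4151 + 3301/899 = 3301/899 - 4150*I*√4151/4151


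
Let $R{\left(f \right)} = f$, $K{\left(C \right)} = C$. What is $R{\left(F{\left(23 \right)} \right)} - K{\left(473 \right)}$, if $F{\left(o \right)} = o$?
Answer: $-450$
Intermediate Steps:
$R{\left(F{\left(23 \right)} \right)} - K{\left(473 \right)} = 23 - 473 = -450$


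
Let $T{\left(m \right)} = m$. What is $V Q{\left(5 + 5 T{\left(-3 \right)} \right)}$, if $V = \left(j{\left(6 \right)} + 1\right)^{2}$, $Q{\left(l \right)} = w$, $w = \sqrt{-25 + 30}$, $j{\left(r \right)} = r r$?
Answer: $1369 \sqrt{5} \approx 3061.2$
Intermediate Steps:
$j{\left(r \right)} = r^{2}$
$w = \sqrt{5} \approx 2.2361$
$Q{\left(l \right)} = \sqrt{5}$
$V = 1369$ ($V = \left(6^{2} + 1\right)^{2} = \left(36 + 1\right)^{2} = 37^{2} = 1369$)
$V Q{\left(5 + 5 T{\left(-3 \right)} \right)} = 1369 \sqrt{5}$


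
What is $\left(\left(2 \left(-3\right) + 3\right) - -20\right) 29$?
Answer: $493$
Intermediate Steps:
$\left(\left(2 \left(-3\right) + 3\right) - -20\right) 29 = \left(\left(-6 + 3\right) + 20\right) 29 = \left(-3 + 20\right) 29 = 17 \cdot 29 = 493$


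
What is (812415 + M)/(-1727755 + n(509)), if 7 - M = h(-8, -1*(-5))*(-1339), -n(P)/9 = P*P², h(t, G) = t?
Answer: -400855/594288908 ≈ -0.00067451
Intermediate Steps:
n(P) = -9*P³ (n(P) = -9*P*P² = -9*P³)
M = -10705 (M = 7 - (-8)*(-1339) = 7 - 1*10712 = 7 - 10712 = -10705)
(812415 + M)/(-1727755 + n(509)) = (812415 - 10705)/(-1727755 - 9*509³) = 801710/(-1727755 - 9*131872229) = 801710/(-1727755 - 1186850061) = 801710/(-1188577816) = 801710*(-1/1188577816) = -400855/594288908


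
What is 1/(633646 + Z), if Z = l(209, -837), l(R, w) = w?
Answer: 1/632809 ≈ 1.5803e-6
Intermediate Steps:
Z = -837
1/(633646 + Z) = 1/(633646 - 837) = 1/632809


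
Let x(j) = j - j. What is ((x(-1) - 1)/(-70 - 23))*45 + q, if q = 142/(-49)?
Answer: -3667/1519 ≈ -2.4141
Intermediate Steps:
x(j) = 0
q = -142/49 (q = 142*(-1/49) = -142/49 ≈ -2.8980)
((x(-1) - 1)/(-70 - 23))*45 + q = ((0 - 1)/(-70 - 23))*45 - 142/49 = -1/(-93)*45 - 142/49 = -1*(-1/93)*45 - 142/49 = (1/93)*45 - 142/49 = 15/31 - 142/49 = -3667/1519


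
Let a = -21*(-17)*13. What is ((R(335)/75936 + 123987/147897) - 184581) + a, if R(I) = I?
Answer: -224538208838017/1247856288 ≈ -1.7994e+5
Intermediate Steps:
a = 4641 (a = 357*13 = 4641)
((R(335)/75936 + 123987/147897) - 184581) + a = ((335/75936 + 123987/147897) - 184581) + 4641 = ((335*(1/75936) + 123987*(1/147897)) - 184581) + 4641 = ((335/75936 + 41329/49299) - 184581) + 4641 = (1051624703/1247856288 - 184581) + 4641 = -230329509870625/1247856288 + 4641 = -224538208838017/1247856288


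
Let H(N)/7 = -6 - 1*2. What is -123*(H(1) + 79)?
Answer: -2829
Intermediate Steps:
H(N) = -56 (H(N) = 7*(-6 - 1*2) = 7*(-6 - 2) = 7*(-8) = -56)
-123*(H(1) + 79) = -123*(-56 + 79) = -123*23 = -2829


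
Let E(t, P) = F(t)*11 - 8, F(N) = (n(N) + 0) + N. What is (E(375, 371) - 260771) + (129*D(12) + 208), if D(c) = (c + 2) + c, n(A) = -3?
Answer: -253125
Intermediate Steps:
D(c) = 2 + 2*c (D(c) = (2 + c) + c = 2 + 2*c)
F(N) = -3 + N (F(N) = (-3 + 0) + N = -3 + N)
E(t, P) = -41 + 11*t (E(t, P) = (-3 + t)*11 - 8 = (-33 + 11*t) - 8 = -41 + 11*t)
(E(375, 371) - 260771) + (129*D(12) + 208) = ((-41 + 11*375) - 260771) + (129*(2 + 2*12) + 208) = ((-41 + 4125) - 260771) + (129*(2 + 24) + 208) = (4084 - 260771) + (129*26 + 208) = -256687 + (3354 + 208) = -256687 + 3562 = -253125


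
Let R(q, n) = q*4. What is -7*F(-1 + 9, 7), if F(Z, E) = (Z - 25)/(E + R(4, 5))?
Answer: 119/23 ≈ 5.1739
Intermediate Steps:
R(q, n) = 4*q
F(Z, E) = (-25 + Z)/(16 + E) (F(Z, E) = (Z - 25)/(E + 4*4) = (-25 + Z)/(E + 16) = (-25 + Z)/(16 + E))
-7*F(-1 + 9, 7) = -7*(-25 + (-1 + 9))/(16 + 7) = -7*(-25 + 8)/23 = -7*(-17)/23 = -7*(-17/23) = 119/23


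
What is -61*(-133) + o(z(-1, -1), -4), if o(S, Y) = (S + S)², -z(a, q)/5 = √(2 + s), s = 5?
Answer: 8813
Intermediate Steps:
z(a, q) = -5*√7 (z(a, q) = -5*√(2 + 5) = -5*√7)
o(S, Y) = 4*S² (o(S, Y) = (2*S)² = 4*S²)
-61*(-133) + o(z(-1, -1), -4) = -61*(-133) + 4*(-5*√7)² = 8113 + 4*175 = 8113 + 700 = 8813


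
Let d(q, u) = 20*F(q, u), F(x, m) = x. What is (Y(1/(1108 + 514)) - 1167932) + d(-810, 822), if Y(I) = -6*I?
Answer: -960331055/811 ≈ -1.1841e+6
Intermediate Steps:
d(q, u) = 20*q
(Y(1/(1108 + 514)) - 1167932) + d(-810, 822) = (-6/(1108 + 514) - 1167932) + 20*(-810) = (-6/1622 - 1167932) - 16200 = (-6*1/1622 - 1167932) - 16200 = (-3/811 - 1167932) - 16200 = -947192855/811 - 16200 = -960331055/811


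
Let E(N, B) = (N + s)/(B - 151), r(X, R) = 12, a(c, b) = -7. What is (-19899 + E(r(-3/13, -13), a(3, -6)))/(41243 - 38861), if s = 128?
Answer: -1572091/188178 ≈ -8.3543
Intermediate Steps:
E(N, B) = (128 + N)/(-151 + B) (E(N, B) = (N + 128)/(B - 151) = (128 + N)/(-151 + B))
(-19899 + E(r(-3/13, -13), a(3, -6)))/(41243 - 38861) = (-19899 + (128 + 12)/(-151 - 7))/(41243 - 38861) = (-19899 + 140/(-158))/2382 = (-19899 - 1/158*140)*(1/2382) = (-19899 - 70/79)*(1/2382) = -1572091/79*1/2382 = -1572091/188178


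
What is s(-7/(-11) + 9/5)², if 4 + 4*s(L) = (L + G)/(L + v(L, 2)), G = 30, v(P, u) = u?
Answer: 10201/14884 ≈ 0.68537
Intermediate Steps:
s(L) = -1 + (30 + L)/(4*(2 + L)) (s(L) = -1 + ((L + 30)/(L + 2))/4 = -1 + ((30 + L)/(2 + L))/4 = -1 + (30 + L)/(4*(2 + L)))
s(-7/(-11) + 9/5)² = ((22 - 3*(-7/(-11) + 9/5))/(4*(2 + (-7/(-11) + 9/5))))² = ((22 - 3*(-7*(-1/11) + 9*(⅕)))/(4*(2 + (-7*(-1/11) + 9*(⅕)))))² = ((22 - 3*(7/11 + 9/5))/(4*(2 + (7/11 + 9/5))))² = ((22 - 3*134/55)/(4*(2 + 134/55)))² = ((22 - 402/55)/(4*(244/55)))² = ((¼)*(55/244)*(808/55))² = (101/122)² = 10201/14884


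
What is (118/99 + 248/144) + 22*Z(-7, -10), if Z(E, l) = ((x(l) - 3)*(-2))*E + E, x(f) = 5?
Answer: 92053/198 ≈ 464.91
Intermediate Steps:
Z(E, l) = -3*E (Z(E, l) = ((5 - 3)*(-2))*E + E = (2*(-2))*E + E = -4*E + E = -3*E)
(118/99 + 248/144) + 22*Z(-7, -10) = (118/99 + 248/144) + 22*(-3*(-7)) = (118*(1/99) + 248*(1/144)) + 22*21 = (118/99 + 31/18) + 462 = 577/198 + 462 = 92053/198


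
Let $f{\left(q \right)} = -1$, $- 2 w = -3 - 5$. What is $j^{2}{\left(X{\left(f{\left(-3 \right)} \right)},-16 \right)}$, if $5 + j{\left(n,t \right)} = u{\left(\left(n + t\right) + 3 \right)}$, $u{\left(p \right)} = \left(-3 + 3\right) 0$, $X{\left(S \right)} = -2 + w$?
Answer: $25$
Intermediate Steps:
$w = 4$ ($w = - \frac{-3 - 5}{2} = \left(- \frac{1}{2}\right) \left(-8\right) = 4$)
$X{\left(S \right)} = 2$ ($X{\left(S \right)} = -2 + 4 = 2$)
$u{\left(p \right)} = 0$ ($u{\left(p \right)} = 0 \cdot 0 = 0$)
$j{\left(n,t \right)} = -5$ ($j{\left(n,t \right)} = -5 + 0 = -5$)
$j^{2}{\left(X{\left(f{\left(-3 \right)} \right)},-16 \right)} = \left(-5\right)^{2} = 25$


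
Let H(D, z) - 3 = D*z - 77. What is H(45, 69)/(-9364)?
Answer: -3031/9364 ≈ -0.32369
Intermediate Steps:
H(D, z) = -74 + D*z (H(D, z) = 3 + (D*z - 77) = 3 + (-77 + D*z) = -74 + D*z)
H(45, 69)/(-9364) = (-74 + 45*69)/(-9364) = (-74 + 3105)*(-1/9364) = 3031*(-1/9364) = -3031/9364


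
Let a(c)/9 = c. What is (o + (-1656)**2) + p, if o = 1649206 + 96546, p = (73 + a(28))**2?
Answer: 4593713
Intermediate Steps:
a(c) = 9*c
p = 105625 (p = (73 + 9*28)**2 = (73 + 252)**2 = 325**2 = 105625)
o = 1745752
(o + (-1656)**2) + p = (1745752 + (-1656)**2) + 105625 = (1745752 + 2742336) + 105625 = 4488088 + 105625 = 4593713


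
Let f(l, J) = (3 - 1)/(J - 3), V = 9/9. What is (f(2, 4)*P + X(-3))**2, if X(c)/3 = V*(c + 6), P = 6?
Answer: 441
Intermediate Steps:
V = 1 (V = 9*(1/9) = 1)
f(l, J) = 2/(-3 + J)
X(c) = 18 + 3*c (X(c) = 3*(1*(c + 6)) = 3*(1*(6 + c)) = 3*(6 + c) = 18 + 3*c)
(f(2, 4)*P + X(-3))**2 = ((2/(-3 + 4))*6 + (18 + 3*(-3)))**2 = ((2/1)*6 + (18 - 9))**2 = ((2*1)*6 + 9)**2 = (2*6 + 9)**2 = (12 + 9)**2 = 21**2 = 441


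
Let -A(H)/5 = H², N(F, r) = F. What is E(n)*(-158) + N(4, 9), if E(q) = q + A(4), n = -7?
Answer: 13750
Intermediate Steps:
A(H) = -5*H²
E(q) = -80 + q (E(q) = q - 5*4² = q - 5*16 = q - 80 = -80 + q)
E(n)*(-158) + N(4, 9) = (-80 - 7)*(-158) + 4 = -87*(-158) + 4 = 13746 + 4 = 13750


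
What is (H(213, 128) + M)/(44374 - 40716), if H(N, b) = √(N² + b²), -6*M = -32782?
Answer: 16391/10974 + √61753/3658 ≈ 1.5616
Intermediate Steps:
M = 16391/3 (M = -⅙*(-32782) = 16391/3 ≈ 5463.7)
(H(213, 128) + M)/(44374 - 40716) = (√(213² + 128²) + 16391/3)/(44374 - 40716) = (√(45369 + 16384) + 16391/3)/3658 = (√61753 + 16391/3)*(1/3658) = (16391/3 + √61753)*(1/3658) = 16391/10974 + √61753/3658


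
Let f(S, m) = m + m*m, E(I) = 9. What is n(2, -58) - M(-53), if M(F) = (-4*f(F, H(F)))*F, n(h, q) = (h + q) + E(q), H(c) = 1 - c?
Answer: -629687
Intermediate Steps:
f(S, m) = m + m²
n(h, q) = 9 + h + q (n(h, q) = (h + q) + 9 = 9 + h + q)
M(F) = -4*F*(1 - F)*(2 - F) (M(F) = (-4*(1 - F)*(1 + (1 - F)))*F = (-4*(1 - F)*(2 - F))*F = -4*F*(1 - F)*(2 - F))
n(2, -58) - M(-53) = (9 + 2 - 58) - (-4)*(-53)*(-1 - 53)*(-2 - 53) = -47 - (-4)*(-53)*(-54)*(-55) = -47 - 1*629640 = -47 - 629640 = -629687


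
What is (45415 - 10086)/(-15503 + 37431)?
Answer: 35329/21928 ≈ 1.6111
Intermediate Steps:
(45415 - 10086)/(-15503 + 37431) = 35329/21928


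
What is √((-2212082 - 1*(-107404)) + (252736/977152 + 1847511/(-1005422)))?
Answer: I*√256177925656855720612413/348881434 ≈ 1450.8*I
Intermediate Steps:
√((-2212082 - 1*(-107404)) + (252736/977152 + 1847511/(-1005422))) = √((-2212082 + 107404) + (252736*(1/977152) + 1847511*(-1/1005422))) = √(-2104678 + (359/1388 - 1847511/1005422)) = √(-2104678 - 1101699385/697762868) = √(-1468567259195889/697762868) = I*√256177925656855720612413/348881434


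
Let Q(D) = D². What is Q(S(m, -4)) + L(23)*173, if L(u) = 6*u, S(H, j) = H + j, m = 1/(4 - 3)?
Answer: 23883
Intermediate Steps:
m = 1 (m = 1/1 = 1)
Q(S(m, -4)) + L(23)*173 = (1 - 4)² + (6*23)*173 = (-3)² + 138*173 = 9 + 23874 = 23883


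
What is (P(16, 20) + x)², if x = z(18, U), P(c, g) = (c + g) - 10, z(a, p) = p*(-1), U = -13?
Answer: 1521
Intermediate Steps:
z(a, p) = -p
P(c, g) = -10 + c + g
x = 13 (x = -1*(-13) = 13)
(P(16, 20) + x)² = ((-10 + 16 + 20) + 13)² = (26 + 13)² = 39² = 1521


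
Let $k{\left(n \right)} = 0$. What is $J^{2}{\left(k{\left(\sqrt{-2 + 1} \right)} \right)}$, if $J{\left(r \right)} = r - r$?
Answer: $0$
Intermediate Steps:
$J{\left(r \right)} = 0$
$J^{2}{\left(k{\left(\sqrt{-2 + 1} \right)} \right)} = 0^{2} = 0$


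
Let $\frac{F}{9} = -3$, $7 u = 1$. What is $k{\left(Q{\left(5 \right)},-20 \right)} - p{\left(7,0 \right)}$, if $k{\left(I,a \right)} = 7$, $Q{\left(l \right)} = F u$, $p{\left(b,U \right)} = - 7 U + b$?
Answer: $0$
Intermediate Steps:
$u = \frac{1}{7}$ ($u = \frac{1}{7} \cdot 1 = \frac{1}{7} \approx 0.14286$)
$F = -27$ ($F = 9 \left(-3\right) = -27$)
$p{\left(b,U \right)} = b - 7 U$
$Q{\left(l \right)} = - \frac{27}{7}$ ($Q{\left(l \right)} = \left(-27\right) \frac{1}{7} = - \frac{27}{7}$)
$k{\left(Q{\left(5 \right)},-20 \right)} - p{\left(7,0 \right)} = 7 - \left(7 - 0\right) = 7 - \left(7 + 0\right) = 7 - 7 = 0$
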